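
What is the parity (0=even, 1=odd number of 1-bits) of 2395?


0b100101011011 has 7 ones => parity 1

1


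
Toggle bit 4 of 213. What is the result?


213 ^ (1 << 4) = 213 ^ 16 = 197

197


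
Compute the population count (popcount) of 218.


0b11011010 has 5 set bits

5


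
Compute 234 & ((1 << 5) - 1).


234 & 31 = 10

10


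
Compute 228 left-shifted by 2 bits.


0b11100100 << 2 = 0b1110010000 = 912

912


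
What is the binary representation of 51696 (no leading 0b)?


51696 = 1100100111110000 in binary

1100100111110000


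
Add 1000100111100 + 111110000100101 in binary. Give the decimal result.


1000100111100 + 111110000100101 = 1000110101100001 = 36193

36193


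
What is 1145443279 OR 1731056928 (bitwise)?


0b1000100010001100001001111001111 | 0b1100111001011011101010100100000 = 0b1100111011011111101011111101111 = 1735383023

1735383023


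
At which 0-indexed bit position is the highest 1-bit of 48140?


0b1011110000001100. Highest set bit at position 15

15


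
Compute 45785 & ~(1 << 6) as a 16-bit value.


45785 & ~(1 << 6) = 45721

45721


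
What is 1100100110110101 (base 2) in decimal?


1100100110110101 in decimal = 51637

51637


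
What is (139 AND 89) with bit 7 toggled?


Step 1: 139 & 89 = 9
Step 2: 9 ^ (1 << 7) = 9 ^ 128 = 137

137


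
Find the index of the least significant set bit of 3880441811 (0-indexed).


0b11100111010010101101011111010011. Lowest set bit at position 0

0


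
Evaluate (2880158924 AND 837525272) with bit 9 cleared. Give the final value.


Step 1: 2880158924 & 837525272 = 564894728
Step 2: 564894728 & ~(1 << 9) = 564894728

564894728


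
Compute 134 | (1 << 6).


134 | (1 << 6) = 134 | 64 = 198

198


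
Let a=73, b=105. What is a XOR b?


73 ^ 105 = 32

32


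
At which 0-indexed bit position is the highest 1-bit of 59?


0b111011. Highest set bit at position 5

5


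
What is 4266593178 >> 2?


0b11111110010011110000101110011010 >> 2 = 0b111111100100111100001011100110 = 1066648294

1066648294


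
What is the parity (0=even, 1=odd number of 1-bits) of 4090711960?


0b11110011110100110100111110011000 has 19 ones => parity 1

1


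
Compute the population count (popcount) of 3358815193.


0b11001000001100110111001111011001 has 17 set bits

17


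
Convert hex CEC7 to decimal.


CEC7 hex = 52935 decimal

52935


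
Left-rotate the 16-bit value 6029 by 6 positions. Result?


Rotate 0b1011110001101 left by 6 (16-bit) = 0b1110001101000101 = 58181

58181


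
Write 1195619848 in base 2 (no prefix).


1195619848 = 1000111010000111011011000001000 in binary

1000111010000111011011000001000


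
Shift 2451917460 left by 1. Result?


0b10010010001001010100101010010100 << 1 = 0b100100100010010101001010100101000 = 4903834920

4903834920


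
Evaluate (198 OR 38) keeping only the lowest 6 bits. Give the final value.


Step 1: 198 | 38 = 230
Step 2: 230 & 63 = 38

38


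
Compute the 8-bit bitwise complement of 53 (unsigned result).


~0b110101 = 0b11001010 = 202 (8-bit unsigned)

202


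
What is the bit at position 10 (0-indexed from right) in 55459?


0b1101100010100011, position 10 = 0

0


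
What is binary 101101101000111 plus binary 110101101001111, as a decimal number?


101101101000111 + 110101101001111 = 1100011010010110 = 50838

50838


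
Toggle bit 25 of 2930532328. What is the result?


2930532328 ^ (1 << 25) = 2930532328 ^ 33554432 = 2896977896

2896977896


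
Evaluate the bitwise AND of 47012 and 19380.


0b1011011110100100 & 0b100101110110100 = 0b1110100100 = 932

932


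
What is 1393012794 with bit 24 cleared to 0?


1393012794 & ~(1 << 24) = 1376235578

1376235578


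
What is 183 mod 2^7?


183 & 127 = 55

55


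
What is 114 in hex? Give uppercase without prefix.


114 = 72 hex

72


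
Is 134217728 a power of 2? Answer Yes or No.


0b1000000000000000000000000000. Only one bit set => Yes

Yes


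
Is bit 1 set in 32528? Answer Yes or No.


0b111111100010000, bit 1 = 0. No

No


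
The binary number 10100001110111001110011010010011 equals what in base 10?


10100001110111001110011010010011 in decimal = 2715608723

2715608723


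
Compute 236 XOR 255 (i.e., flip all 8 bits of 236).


236 ^ 255 = 19

19


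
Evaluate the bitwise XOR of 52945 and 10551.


0b1100111011010001 ^ 0b10100100110111 = 0b1110011111100110 = 59366

59366


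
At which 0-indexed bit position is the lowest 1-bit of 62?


0b111110. Lowest set bit at position 1

1


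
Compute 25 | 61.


0b11001 | 0b111101 = 0b111101 = 61

61


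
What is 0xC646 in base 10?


C646 hex = 50758 decimal

50758


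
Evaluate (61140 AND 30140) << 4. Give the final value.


Step 1: 61140 & 30140 = 25748
Step 2: 25748 << 4 = 411968

411968


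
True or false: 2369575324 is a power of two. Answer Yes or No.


0b10001101001111001101100110011100. Multiple bits set => No

No


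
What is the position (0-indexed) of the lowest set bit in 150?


0b10010110. Lowest set bit at position 1

1


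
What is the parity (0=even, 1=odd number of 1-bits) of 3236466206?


0b11000000111010001000111000011110 has 14 ones => parity 0

0


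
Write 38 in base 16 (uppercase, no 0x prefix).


38 = 26 hex

26


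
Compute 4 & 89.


0b100 & 0b1011001 = 0b0 = 0

0


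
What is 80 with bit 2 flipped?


80 ^ (1 << 2) = 80 ^ 4 = 84

84


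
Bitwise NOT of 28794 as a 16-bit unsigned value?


~0b111000001111010 = 0b1000111110000101 = 36741 (16-bit unsigned)

36741


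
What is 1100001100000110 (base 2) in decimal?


1100001100000110 in decimal = 49926

49926


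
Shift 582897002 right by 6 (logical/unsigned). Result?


0b100010101111100100110101101010 >> 6 = 0b100010101111100100110101 = 9107765

9107765


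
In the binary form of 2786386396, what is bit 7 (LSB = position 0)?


0b10100110000101001110000111011100, position 7 = 1

1


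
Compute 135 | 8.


0b10000111 | 0b1000 = 0b10001111 = 143

143


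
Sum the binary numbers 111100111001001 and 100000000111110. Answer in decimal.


111100111001001 + 100000000111110 = 1011101000000111 = 47623

47623


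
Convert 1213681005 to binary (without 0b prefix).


1213681005 = 1001000010101110100110101101101 in binary

1001000010101110100110101101101


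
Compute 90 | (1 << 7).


90 | (1 << 7) = 90 | 128 = 218

218


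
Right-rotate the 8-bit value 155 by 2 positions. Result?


Rotate 0b10011011 right by 2 (8-bit) = 0b11100110 = 230

230


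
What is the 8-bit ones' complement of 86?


86 ^ 255 = 169

169


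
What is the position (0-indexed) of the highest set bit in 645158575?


0b100110011101000101011010101111. Highest set bit at position 29

29


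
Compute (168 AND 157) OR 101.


Step 1: 168 & 157 = 136
Step 2: 136 | 101 = 237

237


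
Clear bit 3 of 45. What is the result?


45 & ~(1 << 3) = 37

37


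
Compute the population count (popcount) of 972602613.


0b111001111110001011110011110101 has 20 set bits

20


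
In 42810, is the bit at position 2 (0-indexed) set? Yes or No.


0b1010011100111010, bit 2 = 0. No

No


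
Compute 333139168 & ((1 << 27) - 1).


333139168 & 134217727 = 64703712

64703712


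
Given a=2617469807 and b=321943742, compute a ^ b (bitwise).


2617469807 ^ 321943742 = 2402489297

2402489297


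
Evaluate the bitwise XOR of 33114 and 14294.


0b1000000101011010 ^ 0b11011111010110 = 0b1011011010001100 = 46732

46732


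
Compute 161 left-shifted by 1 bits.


0b10100001 << 1 = 0b101000010 = 322

322


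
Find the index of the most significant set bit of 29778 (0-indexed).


0b111010001010010. Highest set bit at position 14

14


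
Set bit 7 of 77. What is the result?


77 | (1 << 7) = 77 | 128 = 205

205


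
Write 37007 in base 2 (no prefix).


37007 = 1001000010001111 in binary

1001000010001111


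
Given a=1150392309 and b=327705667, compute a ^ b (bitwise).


1150392309 ^ 327705667 = 1461318582

1461318582


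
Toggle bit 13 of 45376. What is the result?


45376 ^ (1 << 13) = 45376 ^ 8192 = 37184

37184


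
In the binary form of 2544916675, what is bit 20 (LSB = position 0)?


0b10010111101100000101100011000011, position 20 = 1

1


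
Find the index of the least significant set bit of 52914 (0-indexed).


0b1100111010110010. Lowest set bit at position 1

1


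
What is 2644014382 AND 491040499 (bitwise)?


0b10011101100110000111010100101110 & 0b11101010001001010111011110011 = 0b11101000000000010010000100010 = 486548514

486548514


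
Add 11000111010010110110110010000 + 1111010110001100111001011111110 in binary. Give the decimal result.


11000111010010110110110010000 + 1111010110001100111001011111110 = 10010011101011111110000010001110 = 2477777038

2477777038


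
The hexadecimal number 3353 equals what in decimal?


3353 hex = 13139 decimal

13139


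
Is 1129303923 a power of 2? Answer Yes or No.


0b1000011010011111100111101110011. Multiple bits set => No

No


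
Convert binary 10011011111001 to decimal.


10011011111001 in decimal = 9977

9977


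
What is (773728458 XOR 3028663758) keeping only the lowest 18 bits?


Step 1: 773728458 ^ 3028663758 = 2593887492
Step 2: 2593887492 & 262143 = 234756

234756


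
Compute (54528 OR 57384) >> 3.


Step 1: 54528 | 57384 = 62760
Step 2: 62760 >> 3 = 7845

7845


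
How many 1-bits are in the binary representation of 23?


0b10111 has 4 set bits

4


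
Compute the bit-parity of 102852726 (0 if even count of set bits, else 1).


0b110001000010110100001110110 has 12 ones => parity 0

0


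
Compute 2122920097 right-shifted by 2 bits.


0b1111110100010010011000010100001 >> 2 = 0b11111101000100100110000101000 = 530730024

530730024


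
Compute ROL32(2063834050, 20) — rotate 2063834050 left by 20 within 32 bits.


Rotate 0b1111011000000111001101111000010 left by 20 (32-bit) = 0b10111100001001111011000000111001 = 3156717625

3156717625


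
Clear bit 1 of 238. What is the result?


238 & ~(1 << 1) = 236

236


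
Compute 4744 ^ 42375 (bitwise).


0b1001010001000 ^ 0b1010010110000111 = 0b1011011100001111 = 46863

46863


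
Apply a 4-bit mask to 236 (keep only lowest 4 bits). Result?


236 & 15 = 12

12


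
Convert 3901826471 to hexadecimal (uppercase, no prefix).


3901826471 = E89125A7 hex

E89125A7


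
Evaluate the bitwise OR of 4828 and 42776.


0b1001011011100 | 0b1010011100011000 = 0b1011011111011100 = 47068

47068


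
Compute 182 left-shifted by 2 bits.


0b10110110 << 2 = 0b1011011000 = 728

728


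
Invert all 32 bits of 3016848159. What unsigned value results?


3016848159 ^ 4294967295 = 1278119136

1278119136


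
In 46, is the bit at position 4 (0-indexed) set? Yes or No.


0b101110, bit 4 = 0. No

No


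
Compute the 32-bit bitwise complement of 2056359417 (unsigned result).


~0b1111010100100011000110111111001 = 0b10000101011011100111001000000110 = 2238607878 (32-bit unsigned)

2238607878


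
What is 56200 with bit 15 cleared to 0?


56200 & ~(1 << 15) = 23432

23432


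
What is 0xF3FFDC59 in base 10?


F3FFDC59 hex = 4093631577 decimal

4093631577


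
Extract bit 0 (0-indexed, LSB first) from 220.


0b11011100, position 0 = 0

0


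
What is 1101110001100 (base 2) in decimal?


1101110001100 in decimal = 7052

7052


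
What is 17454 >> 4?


0b100010000101110 >> 4 = 0b10001000010 = 1090

1090


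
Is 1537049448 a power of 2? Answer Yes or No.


0b1011011100111011000001101101000. Multiple bits set => No

No


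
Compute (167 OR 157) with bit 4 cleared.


Step 1: 167 | 157 = 191
Step 2: 191 & ~(1 << 4) = 175

175


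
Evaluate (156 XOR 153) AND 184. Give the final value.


Step 1: 156 ^ 153 = 5
Step 2: 5 & 184 = 0

0


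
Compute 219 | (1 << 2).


219 | (1 << 2) = 219 | 4 = 223

223


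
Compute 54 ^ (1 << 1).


54 ^ (1 << 1) = 54 ^ 2 = 52

52


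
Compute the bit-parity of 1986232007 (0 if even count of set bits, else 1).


0b1110110011000110111111011000111 has 20 ones => parity 0

0


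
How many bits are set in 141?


0b10001101 has 4 set bits

4


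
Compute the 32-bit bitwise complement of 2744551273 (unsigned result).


~0b10100011100101101000011101101001 = 0b1011100011010010111100010010110 = 1550416022 (32-bit unsigned)

1550416022


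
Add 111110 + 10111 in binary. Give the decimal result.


111110 + 10111 = 1010101 = 85

85


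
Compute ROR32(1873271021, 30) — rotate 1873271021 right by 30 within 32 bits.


Rotate 0b1101111101001111101100011101101 right by 30 (32-bit) = 0b10111110100111110110001110110101 = 3198116789

3198116789


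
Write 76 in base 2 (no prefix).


76 = 1001100 in binary

1001100


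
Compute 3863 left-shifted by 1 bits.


0b111100010111 << 1 = 0b1111000101110 = 7726

7726


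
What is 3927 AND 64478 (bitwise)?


0b111101010111 & 0b1111101111011110 = 0b101101010110 = 2902

2902


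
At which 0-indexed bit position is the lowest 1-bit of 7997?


0b1111100111101. Lowest set bit at position 0

0


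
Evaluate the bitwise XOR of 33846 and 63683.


0b1000010000110110 ^ 0b1111100011000011 = 0b111110011110101 = 31989

31989


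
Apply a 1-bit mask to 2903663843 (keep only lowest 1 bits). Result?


2903663843 & 1 = 1

1


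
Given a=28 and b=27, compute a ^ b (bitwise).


28 ^ 27 = 7

7


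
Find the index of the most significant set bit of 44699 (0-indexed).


0b1010111010011011. Highest set bit at position 15

15


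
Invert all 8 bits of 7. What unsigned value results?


7 ^ 255 = 248

248


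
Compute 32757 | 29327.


0b111111111110101 | 0b111001010001111 = 0b111111111111111 = 32767

32767


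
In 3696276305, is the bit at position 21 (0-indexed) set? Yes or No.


0b11011100010100001011001101010001, bit 21 = 0. No

No


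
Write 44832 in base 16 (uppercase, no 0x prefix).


44832 = AF20 hex

AF20


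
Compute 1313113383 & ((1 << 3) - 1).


1313113383 & 7 = 7

7


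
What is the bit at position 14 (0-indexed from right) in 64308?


0b1111101100110100, position 14 = 1

1


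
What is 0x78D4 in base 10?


78D4 hex = 30932 decimal

30932


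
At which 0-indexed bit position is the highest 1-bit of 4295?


0b1000011000111. Highest set bit at position 12

12


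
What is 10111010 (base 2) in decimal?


10111010 in decimal = 186

186


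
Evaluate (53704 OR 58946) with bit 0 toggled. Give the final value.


Step 1: 53704 | 58946 = 63434
Step 2: 63434 ^ (1 << 0) = 63434 ^ 1 = 63435

63435


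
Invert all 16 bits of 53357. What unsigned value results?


53357 ^ 65535 = 12178

12178


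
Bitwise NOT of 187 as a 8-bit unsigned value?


~0b10111011 = 0b1000100 = 68 (8-bit unsigned)

68


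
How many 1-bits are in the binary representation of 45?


0b101101 has 4 set bits

4


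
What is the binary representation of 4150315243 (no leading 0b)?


4150315243 = 11110111011000001100100011101011 in binary

11110111011000001100100011101011


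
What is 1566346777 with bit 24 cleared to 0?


1566346777 & ~(1 << 24) = 1549569561

1549569561


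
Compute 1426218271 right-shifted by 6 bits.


0b1010101000000100101110100011111 >> 6 = 0b1010101000000100101110100 = 22284660

22284660


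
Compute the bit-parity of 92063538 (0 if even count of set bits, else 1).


0b101011111001100011100110010 has 15 ones => parity 1

1


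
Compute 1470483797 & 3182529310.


0b1010111101001011100110101010101 & 0b10111101101100011000101100011110 = 0b10101101000011000100100010100 = 362907924

362907924


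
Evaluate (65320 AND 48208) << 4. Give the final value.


Step 1: 65320 & 48208 = 48128
Step 2: 48128 << 4 = 770048

770048


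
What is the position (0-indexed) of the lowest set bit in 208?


0b11010000. Lowest set bit at position 4

4


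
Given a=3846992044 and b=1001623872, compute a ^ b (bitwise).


3846992044 ^ 1001623872 = 3741311468

3741311468


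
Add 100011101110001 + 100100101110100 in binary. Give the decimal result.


100011101110001 + 100100101110100 = 1001000011100101 = 37093

37093


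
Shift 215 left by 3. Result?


0b11010111 << 3 = 0b11010111000 = 1720

1720


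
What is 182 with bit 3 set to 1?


182 | (1 << 3) = 182 | 8 = 190

190


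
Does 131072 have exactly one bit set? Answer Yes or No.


0b100000000000000000. Only one bit set => Yes

Yes


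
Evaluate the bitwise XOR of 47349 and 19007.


0b1011100011110101 ^ 0b100101000111111 = 0b1111001011001010 = 62154

62154


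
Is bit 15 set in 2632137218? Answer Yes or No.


0b10011100111000110011101000000010, bit 15 = 0. No

No


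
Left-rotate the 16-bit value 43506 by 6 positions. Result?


Rotate 0b1010100111110010 left by 6 (16-bit) = 0b111110010101010 = 31914

31914


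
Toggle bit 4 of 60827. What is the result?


60827 ^ (1 << 4) = 60827 ^ 16 = 60811

60811


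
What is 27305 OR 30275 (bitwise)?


0b110101010101001 | 0b111011001000011 = 0b111111011101011 = 32491

32491


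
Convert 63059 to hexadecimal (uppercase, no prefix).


63059 = F653 hex

F653


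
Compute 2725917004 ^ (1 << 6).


2725917004 ^ (1 << 6) = 2725917004 ^ 64 = 2725916940

2725916940


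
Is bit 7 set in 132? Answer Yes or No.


0b10000100, bit 7 = 1. Yes

Yes


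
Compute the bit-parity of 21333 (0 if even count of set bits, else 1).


0b101001101010101 has 8 ones => parity 0

0


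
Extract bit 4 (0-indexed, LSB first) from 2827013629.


0b10101000100000001100110111111101, position 4 = 1

1


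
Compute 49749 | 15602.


0b1100001001010101 | 0b11110011110010 = 0b1111111011110111 = 65271

65271


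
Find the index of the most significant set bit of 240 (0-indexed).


0b11110000. Highest set bit at position 7

7


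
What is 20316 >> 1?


0b100111101011100 >> 1 = 0b10011110101110 = 10158

10158


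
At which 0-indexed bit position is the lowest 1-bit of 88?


0b1011000. Lowest set bit at position 3

3


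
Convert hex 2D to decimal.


2D hex = 45 decimal

45


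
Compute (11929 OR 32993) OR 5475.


Step 1: 11929 | 32993 = 44793
Step 2: 44793 | 5475 = 49147

49147


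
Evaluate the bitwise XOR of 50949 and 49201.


0b1100011100000101 ^ 0b1100000000110001 = 0b11100110100 = 1844

1844


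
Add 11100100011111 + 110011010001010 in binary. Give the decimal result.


11100100011111 + 110011010001010 = 1001111110101001 = 40873

40873


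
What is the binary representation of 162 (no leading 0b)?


162 = 10100010 in binary

10100010


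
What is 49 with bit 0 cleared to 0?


49 & ~(1 << 0) = 48

48


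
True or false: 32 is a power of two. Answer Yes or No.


0b100000. Only one bit set => Yes

Yes


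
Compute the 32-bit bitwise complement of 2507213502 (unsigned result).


~0b10010101011100010000101010111110 = 0b1101010100011101111010101000001 = 1787753793 (32-bit unsigned)

1787753793


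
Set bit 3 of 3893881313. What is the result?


3893881313 | (1 << 3) = 3893881313 | 8 = 3893881321

3893881321


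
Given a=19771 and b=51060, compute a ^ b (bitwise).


19771 ^ 51060 = 35407

35407


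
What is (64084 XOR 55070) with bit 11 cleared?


Step 1: 64084 ^ 55070 = 11594
Step 2: 11594 & ~(1 << 11) = 9546

9546


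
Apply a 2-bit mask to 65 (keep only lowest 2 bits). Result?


65 & 3 = 1

1


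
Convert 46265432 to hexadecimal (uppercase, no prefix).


46265432 = 2C1F458 hex

2C1F458


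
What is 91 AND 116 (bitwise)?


0b1011011 & 0b1110100 = 0b1010000 = 80

80


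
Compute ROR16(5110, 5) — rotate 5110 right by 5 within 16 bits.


Rotate 0b1001111110110 right by 5 (16-bit) = 0b1011000010011111 = 45215

45215


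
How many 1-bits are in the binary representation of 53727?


0b1101000111011111 has 11 set bits

11


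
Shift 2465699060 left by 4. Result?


0b10010010111101111001010011110100 << 4 = 0b100100101111011110010100111101000000 = 39451184960

39451184960


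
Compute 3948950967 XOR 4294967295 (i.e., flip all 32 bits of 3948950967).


3948950967 ^ 4294967295 = 346016328

346016328


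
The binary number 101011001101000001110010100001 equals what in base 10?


101011001101000001110010100001 in decimal = 724835489

724835489


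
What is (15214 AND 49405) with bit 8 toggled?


Step 1: 15214 & 49405 = 108
Step 2: 108 ^ (1 << 8) = 108 ^ 256 = 364

364


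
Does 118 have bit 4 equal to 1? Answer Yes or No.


0b1110110, bit 4 = 1. Yes

Yes


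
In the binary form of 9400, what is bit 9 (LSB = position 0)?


0b10010010111000, position 9 = 0

0


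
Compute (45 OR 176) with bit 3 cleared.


Step 1: 45 | 176 = 189
Step 2: 189 & ~(1 << 3) = 181

181


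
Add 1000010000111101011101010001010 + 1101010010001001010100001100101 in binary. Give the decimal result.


1000010000111101011101010001010 + 1101010010001001010100001100101 = 10101100011000110110001011101111 = 2892194543

2892194543


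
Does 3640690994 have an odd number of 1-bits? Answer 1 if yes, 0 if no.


0b11011001000000001000100100110010 has 11 ones => parity 1

1


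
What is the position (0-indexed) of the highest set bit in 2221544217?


0b10000100011010100001001100011001. Highest set bit at position 31

31


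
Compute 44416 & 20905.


0b1010110110000000 & 0b101000110101001 = 0b110000000 = 384

384


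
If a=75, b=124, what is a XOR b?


75 ^ 124 = 55

55


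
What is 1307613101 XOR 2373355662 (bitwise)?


0b1001101111100001001011110101101 ^ 0b10001101011101101000100010001110 = 0b11000000100001100001111100100011 = 3230015267

3230015267


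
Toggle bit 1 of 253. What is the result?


253 ^ (1 << 1) = 253 ^ 2 = 255

255


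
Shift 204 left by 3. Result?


0b11001100 << 3 = 0b11001100000 = 1632

1632


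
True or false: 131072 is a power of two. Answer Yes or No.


0b100000000000000000. Only one bit set => Yes

Yes


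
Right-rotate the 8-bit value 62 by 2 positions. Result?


Rotate 0b111110 right by 2 (8-bit) = 0b10001111 = 143

143


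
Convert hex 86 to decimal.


86 hex = 134 decimal

134


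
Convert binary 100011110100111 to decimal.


100011110100111 in decimal = 18343

18343


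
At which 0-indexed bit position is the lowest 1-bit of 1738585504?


0b1100111101000001011010110100000. Lowest set bit at position 5

5


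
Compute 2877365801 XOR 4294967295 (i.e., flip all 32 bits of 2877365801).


2877365801 ^ 4294967295 = 1417601494

1417601494


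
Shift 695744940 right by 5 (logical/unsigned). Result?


0b101001011110000011100110101100 >> 5 = 0b1010010111100000111001101 = 21742029

21742029


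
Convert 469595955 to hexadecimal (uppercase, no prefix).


469595955 = 1BFD7733 hex

1BFD7733


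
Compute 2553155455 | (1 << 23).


2553155455 | (1 << 23) = 2553155455 | 8388608 = 2561544063

2561544063


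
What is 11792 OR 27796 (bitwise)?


0b10111000010000 | 0b110110010010100 = 0b110111010010100 = 28308

28308


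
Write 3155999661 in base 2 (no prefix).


3155999661 = 10111100000111001011101110101101 in binary

10111100000111001011101110101101


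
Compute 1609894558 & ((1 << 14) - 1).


1609894558 & 16383 = 2718

2718


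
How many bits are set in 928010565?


0b110111010100000101000101000101 has 13 set bits

13


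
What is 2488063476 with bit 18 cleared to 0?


2488063476 & ~(1 << 18) = 2487801332

2487801332


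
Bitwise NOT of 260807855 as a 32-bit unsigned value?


~0b1111100010111001110010101111 = 0b11110000011101000110001101010000 = 4034159440 (32-bit unsigned)

4034159440


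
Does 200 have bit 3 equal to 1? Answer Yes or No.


0b11001000, bit 3 = 1. Yes

Yes


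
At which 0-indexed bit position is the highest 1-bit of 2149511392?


0b10000000000111101111000011100000. Highest set bit at position 31

31


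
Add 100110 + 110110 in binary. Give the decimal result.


100110 + 110110 = 1011100 = 92

92


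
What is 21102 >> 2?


0b101001001101110 >> 2 = 0b1010010011011 = 5275

5275


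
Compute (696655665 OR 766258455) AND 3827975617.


Step 1: 696655665 | 766258455 = 766394167
Step 2: 766394167 & 3827975617 = 606733569

606733569


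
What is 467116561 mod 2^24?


467116561 & 16777215 = 14131729

14131729


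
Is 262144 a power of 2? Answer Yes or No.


0b1000000000000000000. Only one bit set => Yes

Yes


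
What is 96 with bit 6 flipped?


96 ^ (1 << 6) = 96 ^ 64 = 32

32


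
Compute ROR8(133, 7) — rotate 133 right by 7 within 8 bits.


Rotate 0b10000101 right by 7 (8-bit) = 0b1011 = 11

11


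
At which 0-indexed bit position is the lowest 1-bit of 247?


0b11110111. Lowest set bit at position 0

0


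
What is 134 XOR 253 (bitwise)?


0b10000110 ^ 0b11111101 = 0b1111011 = 123

123


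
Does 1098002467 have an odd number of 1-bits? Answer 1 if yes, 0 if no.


0b1000001011100100011000000100011 has 11 ones => parity 1

1


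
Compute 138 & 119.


0b10001010 & 0b1110111 = 0b10 = 2

2


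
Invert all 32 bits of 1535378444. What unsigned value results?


1535378444 ^ 4294967295 = 2759588851

2759588851


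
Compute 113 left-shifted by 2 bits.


0b1110001 << 2 = 0b111000100 = 452

452


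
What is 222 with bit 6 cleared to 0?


222 & ~(1 << 6) = 158

158


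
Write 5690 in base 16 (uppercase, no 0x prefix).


5690 = 163A hex

163A


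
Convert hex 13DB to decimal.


13DB hex = 5083 decimal

5083


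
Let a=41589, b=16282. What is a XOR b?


41589 ^ 16282 = 40431

40431


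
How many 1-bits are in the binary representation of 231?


0b11100111 has 6 set bits

6


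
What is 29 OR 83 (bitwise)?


0b11101 | 0b1010011 = 0b1011111 = 95

95


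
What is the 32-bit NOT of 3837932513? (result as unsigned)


~0b11100100110000100011001111100001 = 0b11011001111011100110000011110 = 457034782 (32-bit unsigned)

457034782


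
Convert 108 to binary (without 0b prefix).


108 = 1101100 in binary

1101100


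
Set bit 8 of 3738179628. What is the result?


3738179628 | (1 << 8) = 3738179628 | 256 = 3738179884

3738179884


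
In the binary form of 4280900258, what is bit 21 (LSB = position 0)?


0b11111111001010010101101010100010, position 21 = 1

1


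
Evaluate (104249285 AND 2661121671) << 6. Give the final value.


Step 1: 104249285 & 2661121671 = 101987973
Step 2: 101987973 << 6 = 6527230272

6527230272


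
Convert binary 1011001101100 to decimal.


1011001101100 in decimal = 5740

5740


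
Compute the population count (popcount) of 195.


0b11000011 has 4 set bits

4


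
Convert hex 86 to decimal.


86 hex = 134 decimal

134


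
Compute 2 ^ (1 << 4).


2 ^ (1 << 4) = 2 ^ 16 = 18

18


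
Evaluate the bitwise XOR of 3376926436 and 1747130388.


0b11001001010001111100111011100100 ^ 0b1101000001000110001100000010100 = 0b10100001011001001101011011110000 = 2707740400

2707740400


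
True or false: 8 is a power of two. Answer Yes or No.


0b1000. Only one bit set => Yes

Yes


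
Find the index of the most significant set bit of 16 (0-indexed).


0b10000. Highest set bit at position 4

4


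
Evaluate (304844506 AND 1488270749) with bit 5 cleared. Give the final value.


Step 1: 304844506 & 1488270749 = 270599320
Step 2: 270599320 & ~(1 << 5) = 270599320

270599320


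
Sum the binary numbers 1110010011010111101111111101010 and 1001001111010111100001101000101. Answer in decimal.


1110010011010111101111111101010 + 1001001111010111100001101000101 = 10111100010101111010001100101111 = 3159860015

3159860015


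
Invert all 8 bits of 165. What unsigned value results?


165 ^ 255 = 90

90


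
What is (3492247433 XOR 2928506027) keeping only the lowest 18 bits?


Step 1: 3492247433 ^ 2928506027 = 2125071138
Step 2: 2125071138 & 262143 = 131874

131874


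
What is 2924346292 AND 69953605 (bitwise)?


0b10101110010011011111101110110100 & 0b100001010110110100001000101 = 0b100000010010110100000000100 = 67725316

67725316


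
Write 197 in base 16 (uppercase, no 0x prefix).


197 = C5 hex

C5


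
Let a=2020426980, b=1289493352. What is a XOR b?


2020426980 ^ 1289493352 = 884039564

884039564


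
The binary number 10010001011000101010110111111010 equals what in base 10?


10010001011000101010110111111010 in decimal = 2439163386

2439163386


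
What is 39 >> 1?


0b100111 >> 1 = 0b10011 = 19

19


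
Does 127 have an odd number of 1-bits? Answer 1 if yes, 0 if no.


0b1111111 has 7 ones => parity 1

1


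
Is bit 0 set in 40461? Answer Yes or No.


0b1001111000001101, bit 0 = 1. Yes

Yes


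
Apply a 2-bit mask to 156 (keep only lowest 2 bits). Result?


156 & 3 = 0

0


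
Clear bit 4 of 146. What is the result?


146 & ~(1 << 4) = 130

130


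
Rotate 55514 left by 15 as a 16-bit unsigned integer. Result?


Rotate 0b1101100011011010 left by 15 (16-bit) = 0b110110001101101 = 27757

27757


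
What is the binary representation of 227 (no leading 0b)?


227 = 11100011 in binary

11100011


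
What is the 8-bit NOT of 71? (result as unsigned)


~0b1000111 = 0b10111000 = 184 (8-bit unsigned)

184


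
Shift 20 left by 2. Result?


0b10100 << 2 = 0b1010000 = 80

80


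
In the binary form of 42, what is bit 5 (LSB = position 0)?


0b101010, position 5 = 1

1


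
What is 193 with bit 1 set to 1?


193 | (1 << 1) = 193 | 2 = 195

195


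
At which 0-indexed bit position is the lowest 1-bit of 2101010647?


0b1111101001110101110000011010111. Lowest set bit at position 0

0


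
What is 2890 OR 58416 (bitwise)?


0b101101001010 | 0b1110010000110000 = 0b1110111101111010 = 61306

61306


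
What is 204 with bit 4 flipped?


204 ^ (1 << 4) = 204 ^ 16 = 220

220


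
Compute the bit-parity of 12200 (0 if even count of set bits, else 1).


0b10111110101000 has 8 ones => parity 0

0


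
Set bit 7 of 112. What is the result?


112 | (1 << 7) = 112 | 128 = 240

240


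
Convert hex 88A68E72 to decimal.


88A68E72 hex = 2292616818 decimal

2292616818


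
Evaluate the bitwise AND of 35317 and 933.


0b1000100111110101 & 0b1110100101 = 0b110100101 = 421

421


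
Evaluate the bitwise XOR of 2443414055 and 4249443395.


0b10010001101000111000101000100111 ^ 0b11111101010010010101110001000011 = 0b1101100111010101101011001100100 = 1827329636

1827329636


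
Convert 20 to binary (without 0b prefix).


20 = 10100 in binary

10100


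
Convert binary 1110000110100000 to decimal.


1110000110100000 in decimal = 57760

57760


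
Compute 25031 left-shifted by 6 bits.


0b110000111000111 << 6 = 0b110000111000111000000 = 1601984

1601984


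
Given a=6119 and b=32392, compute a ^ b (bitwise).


6119 ^ 32392 = 26991

26991


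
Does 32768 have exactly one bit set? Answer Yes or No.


0b1000000000000000. Only one bit set => Yes

Yes


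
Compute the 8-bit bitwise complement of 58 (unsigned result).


~0b111010 = 0b11000101 = 197 (8-bit unsigned)

197


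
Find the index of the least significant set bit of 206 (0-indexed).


0b11001110. Lowest set bit at position 1

1


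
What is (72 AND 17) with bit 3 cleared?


Step 1: 72 & 17 = 0
Step 2: 0 & ~(1 << 3) = 0

0


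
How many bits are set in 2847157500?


0b10101001101101000010110011111100 has 17 set bits

17


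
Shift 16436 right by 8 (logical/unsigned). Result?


0b100000000110100 >> 8 = 0b1000000 = 64

64


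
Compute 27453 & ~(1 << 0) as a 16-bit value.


27453 & ~(1 << 0) = 27452

27452


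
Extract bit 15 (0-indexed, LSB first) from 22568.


0b101100000101000, position 15 = 0

0


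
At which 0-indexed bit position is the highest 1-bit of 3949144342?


0b11101011011000110010100100010110. Highest set bit at position 31

31


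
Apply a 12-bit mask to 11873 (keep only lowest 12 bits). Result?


11873 & 4095 = 3681

3681


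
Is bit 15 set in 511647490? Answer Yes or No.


0b11110011111110001111100000010, bit 15 = 0. No

No


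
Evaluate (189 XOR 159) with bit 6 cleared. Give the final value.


Step 1: 189 ^ 159 = 34
Step 2: 34 & ~(1 << 6) = 34

34


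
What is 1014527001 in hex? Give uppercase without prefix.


1014527001 = 3C787419 hex

3C787419


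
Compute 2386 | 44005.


0b100101010010 | 0b1010101111100101 = 0b1010101111110111 = 44023

44023


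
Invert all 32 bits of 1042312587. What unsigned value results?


1042312587 ^ 4294967295 = 3252654708

3252654708


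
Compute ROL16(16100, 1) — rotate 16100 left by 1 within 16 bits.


Rotate 0b11111011100100 left by 1 (16-bit) = 0b111110111001000 = 32200

32200


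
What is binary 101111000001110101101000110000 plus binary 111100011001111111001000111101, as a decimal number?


101111000001110101101000110000 + 111100011001111111001000111101 = 1101011011011110100110001101101 = 1802456173

1802456173


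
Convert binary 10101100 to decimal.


10101100 in decimal = 172

172


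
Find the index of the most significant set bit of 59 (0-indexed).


0b111011. Highest set bit at position 5

5


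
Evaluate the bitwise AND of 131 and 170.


0b10000011 & 0b10101010 = 0b10000010 = 130

130


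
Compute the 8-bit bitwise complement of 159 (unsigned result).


~0b10011111 = 0b1100000 = 96 (8-bit unsigned)

96


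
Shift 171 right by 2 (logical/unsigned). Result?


0b10101011 >> 2 = 0b101010 = 42

42


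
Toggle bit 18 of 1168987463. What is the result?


1168987463 ^ (1 << 18) = 1168987463 ^ 262144 = 1168725319

1168725319


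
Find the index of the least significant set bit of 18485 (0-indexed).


0b100100000110101. Lowest set bit at position 0

0


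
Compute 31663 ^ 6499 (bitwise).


0b111101110101111 ^ 0b1100101100011 = 0b110001011001100 = 25292

25292


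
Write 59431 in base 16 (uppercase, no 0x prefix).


59431 = E827 hex

E827


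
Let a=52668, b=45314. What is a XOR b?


52668 ^ 45314 = 31934

31934


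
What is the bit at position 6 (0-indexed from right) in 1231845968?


0b1001001011011000111101001010000, position 6 = 1

1


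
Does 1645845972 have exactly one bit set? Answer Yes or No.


0b1100010000110011001110111010100. Multiple bits set => No

No


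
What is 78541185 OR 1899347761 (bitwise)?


0b100101011100111000110000001 | 0b1110001001101011011111100110001 = 0b1110101101111111111111110110001 = 1975517105

1975517105


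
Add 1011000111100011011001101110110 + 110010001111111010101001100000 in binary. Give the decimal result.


1011000111100011011001101110110 + 110010001111111010101001100000 = 10001011001100010101110111010110 = 2335268310

2335268310


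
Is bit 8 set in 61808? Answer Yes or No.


0b1111000101110000, bit 8 = 1. Yes

Yes


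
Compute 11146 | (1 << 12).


11146 | (1 << 12) = 11146 | 4096 = 15242

15242


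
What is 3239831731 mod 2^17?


3239831731 & 131071 = 125107

125107


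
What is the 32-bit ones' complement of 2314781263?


2314781263 ^ 4294967295 = 1980186032

1980186032


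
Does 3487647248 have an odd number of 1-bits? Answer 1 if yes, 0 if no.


0b11001111111000010100011000010000 has 14 ones => parity 0

0


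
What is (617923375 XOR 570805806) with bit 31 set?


Step 1: 617923375 ^ 570805806 = 114363649
Step 2: 114363649 | (1 << 31) = 114363649 | 2147483648 = 2261847297

2261847297


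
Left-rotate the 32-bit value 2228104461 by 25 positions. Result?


Rotate 0b10000100110011100010110100001101 left by 25 (32-bit) = 0b11011000010011001110001011010 = 453614682

453614682


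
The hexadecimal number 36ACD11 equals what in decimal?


36ACD11 hex = 57330961 decimal

57330961


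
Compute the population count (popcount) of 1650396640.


0b1100010010111110000110111100000 has 15 set bits

15


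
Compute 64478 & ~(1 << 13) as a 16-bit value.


64478 & ~(1 << 13) = 56286

56286


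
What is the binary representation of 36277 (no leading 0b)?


36277 = 1000110110110101 in binary

1000110110110101


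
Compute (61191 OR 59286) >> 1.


Step 1: 61191 | 59286 = 61335
Step 2: 61335 >> 1 = 30667

30667


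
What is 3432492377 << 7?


0b11001100100101111010110101011001 << 7 = 0b110011001001011110101101010110010000000 = 439359024256

439359024256


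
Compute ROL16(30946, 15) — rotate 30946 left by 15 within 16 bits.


Rotate 0b111100011100010 left by 15 (16-bit) = 0b11110001110001 = 15473

15473


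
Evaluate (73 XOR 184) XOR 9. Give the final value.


Step 1: 73 ^ 184 = 241
Step 2: 241 ^ 9 = 248

248


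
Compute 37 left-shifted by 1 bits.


0b100101 << 1 = 0b1001010 = 74

74


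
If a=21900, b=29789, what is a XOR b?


21900 ^ 29789 = 8657

8657


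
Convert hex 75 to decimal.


75 hex = 117 decimal

117


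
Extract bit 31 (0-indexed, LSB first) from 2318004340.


0b10001010001010011111000001110100, position 31 = 1

1


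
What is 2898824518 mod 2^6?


2898824518 & 63 = 6

6


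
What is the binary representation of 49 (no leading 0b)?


49 = 110001 in binary

110001


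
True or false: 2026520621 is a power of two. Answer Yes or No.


0b1111000110010100100000000101101. Multiple bits set => No

No


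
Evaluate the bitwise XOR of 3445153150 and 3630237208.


0b11001101010110001101110101111110 ^ 0b11011000011000010000011000011000 = 0b10101001110011101101101100110 = 356113254

356113254


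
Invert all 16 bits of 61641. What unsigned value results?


61641 ^ 65535 = 3894

3894


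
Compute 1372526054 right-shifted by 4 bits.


0b1010001110011110001010111100110 >> 4 = 0b101000111001111000101011110 = 85782878

85782878


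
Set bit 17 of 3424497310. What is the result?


3424497310 | (1 << 17) = 3424497310 | 131072 = 3424628382

3424628382


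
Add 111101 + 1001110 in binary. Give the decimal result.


111101 + 1001110 = 10001011 = 139

139


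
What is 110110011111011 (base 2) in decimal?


110110011111011 in decimal = 27899

27899


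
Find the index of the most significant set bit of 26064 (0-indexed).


0b110010111010000. Highest set bit at position 14

14


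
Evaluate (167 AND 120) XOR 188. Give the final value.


Step 1: 167 & 120 = 32
Step 2: 32 ^ 188 = 156

156


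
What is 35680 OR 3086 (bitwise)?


0b1000101101100000 | 0b110000001110 = 0b1000111101101110 = 36718

36718


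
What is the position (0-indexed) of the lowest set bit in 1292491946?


0b1001101000010011101110010101010. Lowest set bit at position 1

1
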